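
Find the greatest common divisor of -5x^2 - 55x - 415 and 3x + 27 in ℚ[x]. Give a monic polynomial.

Repeated division with remainder:
  -5x^2 - 55x - 415 = (-(5/3)x - 10/3)(3x + 27) + (-325)
  3x + 27 = (-(3/325)x - 27/325)(-325) + (0)
The last nonzero remainder is the constant -325, so the polynomials are coprime and gcd = 1.

1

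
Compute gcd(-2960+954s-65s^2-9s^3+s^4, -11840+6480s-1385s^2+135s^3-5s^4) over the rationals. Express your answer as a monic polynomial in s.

Apply the Euclidean algorithm:
  s^4-9s^3-65s^2+954s-2960 = (-1/5)(-5s^4+135s^3-1385s^2+6480s-11840) + (18s^3-342s^2+2250s-5328)
  -5s^4+135s^3-1385s^2+6480s-11840 = (-(5/18)s+20/9)(18s^3-342s^2+2250s-5328) + (0)
Last nonzero remainder: 18s^3-342s^2+2250s-5328. Dividing through by 18 gives the monic gcd s^3-19s^2+125s-296.

-296+125s-19s^2+s^3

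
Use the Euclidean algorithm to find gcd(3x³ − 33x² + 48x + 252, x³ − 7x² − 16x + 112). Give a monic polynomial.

Repeated division with remainder:
  3x³ − 33x² + 48x + 252 = (3)(x³ − 7x² − 16x + 112) + (−12x² + 96x − 84)
  x³ − 7x² − 16x + 112 = (−(1/12)x − 1/12)(−12x² + 96x − 84) + (−15x + 105)
  −12x² + 96x − 84 = ((4/5)x − 4/5)(−15x + 105) + (0)
Last nonzero remainder: −15x + 105. Dividing through by −15 gives the monic gcd x − 7.

x − 7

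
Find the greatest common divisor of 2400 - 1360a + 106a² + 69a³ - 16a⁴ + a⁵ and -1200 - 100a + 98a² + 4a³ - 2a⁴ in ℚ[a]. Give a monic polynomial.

By polynomial division,
  a⁵ - 16a⁴ + 69a³ + 106a² - 1360a + 2400 = (-(1/2)a + 7)(-2a⁴ + 4a³ + 98a² - 100a - 1200) + (90a³ - 630a² - 1260a + 10800)
  -2a⁴ + 4a³ + 98a² - 100a - 1200 = (-(1/45)a - 1/9)(90a³ - 630a² - 1260a + 10800) + (0)
Last nonzero remainder: 90a³ - 630a² - 1260a + 10800. Dividing through by 90 gives the monic gcd a³ - 7a² - 14a + 120.

120 - 14a - 7a² + a³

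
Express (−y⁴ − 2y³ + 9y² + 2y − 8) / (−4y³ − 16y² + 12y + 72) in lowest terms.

Euclidean algorithm in ℚ[y]:
  −y⁴ − 2y³ + 9y² + 2y − 8 = ((1/4)y − 1/2)(−4y³ − 16y² + 12y + 72) + (−2y² − 10y + 28)
  −4y³ − 16y² + 12y + 72 = (2y − 2)(−2y² − 10y + 28) + (−64y + 128)
  −2y² − 10y + 28 = ((1/32)y + 7/32)(−64y + 128) + (0)
Last nonzero remainder: −64y + 128. Dividing through by −64 gives the monic gcd y − 2.
Cancel y − 2 from numerator and denominator to get the reduced form.

(y³ + 4y² − y − 4)/(4y² + 24y + 36)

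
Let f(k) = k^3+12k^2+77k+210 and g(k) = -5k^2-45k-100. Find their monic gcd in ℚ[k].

Repeated division with remainder:
  k^3+12k^2+77k+210 = (-(1/5)k-3/5)(-5k^2-45k-100) + (30k+150)
  -5k^2-45k-100 = (-(1/6)k-2/3)(30k+150) + (0)
Last nonzero remainder: 30k+150. Dividing through by 30 gives the monic gcd k+5.

k+5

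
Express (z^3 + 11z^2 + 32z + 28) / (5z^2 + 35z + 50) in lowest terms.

Repeated division with remainder:
  z^3 + 11z^2 + 32z + 28 = ((1/5)z + 4/5)(5z^2 + 35z + 50) + (-6z - 12)
  5z^2 + 35z + 50 = (-(5/6)z - 25/6)(-6z - 12) + (0)
Last nonzero remainder: -6z - 12. Dividing through by -6 gives the monic gcd z + 2.
Cancel z + 2 from numerator and denominator to get the reduced form.

(z^2 + 9z + 14)/(5z + 25)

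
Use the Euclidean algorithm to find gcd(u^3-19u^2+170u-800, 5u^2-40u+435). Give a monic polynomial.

By polynomial division,
  u^3-19u^2+170u-800 = ((1/5)u-11/5)(5u^2-40u+435) + (-5u+157)
  5u^2-40u+435 = (-u-117/5)(-5u+157) + (20544/5)
  -5u+157 = (-(25/20544)u+785/20544)(20544/5) + (0)
The last nonzero remainder is the constant 20544/5, so the polynomials are coprime and gcd = 1.

1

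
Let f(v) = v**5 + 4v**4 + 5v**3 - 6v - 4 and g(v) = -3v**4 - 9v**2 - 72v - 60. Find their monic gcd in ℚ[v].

v**2 + 3v + 2

Apply the Euclidean algorithm:
  v**5 + 4v**4 + 5v**3 - 6v - 4 = (-(1/3)v - 4/3)(-3v**4 - 9v**2 - 72v - 60) + (2v**3 - 36v**2 - 122v - 84)
  -3v**4 - 9v**2 - 72v - 60 = (-(3/2)v - 27)(2v**3 - 36v**2 - 122v - 84) + (-1164v**2 - 3492v - 2328)
  2v**3 - 36v**2 - 122v - 84 = (-(1/582)v + 7/194)(-1164v**2 - 3492v - 2328) + (0)
Last nonzero remainder: -1164v**2 - 3492v - 2328. Dividing through by -1164 gives the monic gcd v**2 + 3v + 2.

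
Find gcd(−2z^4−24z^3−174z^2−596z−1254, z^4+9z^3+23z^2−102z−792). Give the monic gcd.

Euclidean algorithm in ℚ[z]:
  −2z^4−24z^3−174z^2−596z−1254 = (−2)(z^4+9z^3+23z^2−102z−792) + (−6z^3−128z^2−800z−2838)
  z^4+9z^3+23z^2−102z−792 = (−(1/6)z+37/18)(−6z^3−128z^2−800z−2838) + ((1375/9)z^2+(9625/9)z+15125/3)
  −6z^3−128z^2−800z−2838 = (−(54/1375)z−774/1375)((1375/9)z^2+(9625/9)z+15125/3) + (0)
Last nonzero remainder: (1375/9)z^2+(9625/9)z+15125/3. Dividing through by 1375/9 gives the monic gcd z^2+7z+33.

z^2+7z+33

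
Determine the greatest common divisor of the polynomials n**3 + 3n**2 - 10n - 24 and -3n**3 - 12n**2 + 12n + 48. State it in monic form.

n**2 + 6n + 8

By polynomial division,
  n**3 + 3n**2 - 10n - 24 = (-1/3)(-3n**3 - 12n**2 + 12n + 48) + (-n**2 - 6n - 8)
  -3n**3 - 12n**2 + 12n + 48 = (3n - 6)(-n**2 - 6n - 8) + (0)
Last nonzero remainder: -n**2 - 6n - 8. Dividing through by -1 gives the monic gcd n**2 + 6n + 8.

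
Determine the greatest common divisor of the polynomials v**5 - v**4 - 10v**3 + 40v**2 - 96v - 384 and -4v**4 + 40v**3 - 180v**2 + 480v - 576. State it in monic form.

v**3 - 7v**2 + 24v - 48

Repeated division with remainder:
  v**5 - v**4 - 10v**3 + 40v**2 - 96v - 384 = (-(1/4)v - 9/4)(-4v**4 + 40v**3 - 180v**2 + 480v - 576) + (35v**3 - 245v**2 + 840v - 1680)
  -4v**4 + 40v**3 - 180v**2 + 480v - 576 = (-(4/35)v + 12/35)(35v**3 - 245v**2 + 840v - 1680) + (0)
Last nonzero remainder: 35v**3 - 245v**2 + 840v - 1680. Dividing through by 35 gives the monic gcd v**3 - 7v**2 + 24v - 48.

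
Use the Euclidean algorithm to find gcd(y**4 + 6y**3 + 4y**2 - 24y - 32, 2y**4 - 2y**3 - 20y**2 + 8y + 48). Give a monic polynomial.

By polynomial division,
  y**4 + 6y**3 + 4y**2 - 24y - 32 = (1/2)(2y**4 - 2y**3 - 20y**2 + 8y + 48) + (7y**3 + 14y**2 - 28y - 56)
  2y**4 - 2y**3 - 20y**2 + 8y + 48 = ((2/7)y - 6/7)(7y**3 + 14y**2 - 28y - 56) + (0)
Last nonzero remainder: 7y**3 + 14y**2 - 28y - 56. Dividing through by 7 gives the monic gcd y**3 + 2y**2 - 4y - 8.

y**3 + 2y**2 - 4y - 8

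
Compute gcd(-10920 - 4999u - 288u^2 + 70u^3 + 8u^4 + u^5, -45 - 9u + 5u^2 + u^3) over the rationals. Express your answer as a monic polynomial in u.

15 + 8u + u^2

By polynomial division,
  u^5 + 8u^4 + 70u^3 - 288u^2 - 4999u - 10920 = (u^2 + 3u + 64)(u^3 + 5u^2 - 9u - 45) + (-536u^2 - 4288u - 8040)
  u^3 + 5u^2 - 9u - 45 = (-(1/536)u + 3/536)(-536u^2 - 4288u - 8040) + (0)
Last nonzero remainder: -536u^2 - 4288u - 8040. Dividing through by -536 gives the monic gcd u^2 + 8u + 15.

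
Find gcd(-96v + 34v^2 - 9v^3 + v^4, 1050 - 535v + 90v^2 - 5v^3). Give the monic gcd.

Apply the Euclidean algorithm:
  v^4 - 9v^3 + 34v^2 - 96v = (-(1/5)v - 9/5)(-5v^3 + 90v^2 - 535v + 1050) + (89v^2 - 849v + 1890)
  -5v^3 + 90v^2 - 535v + 1050 = (-(5/89)v + 3765/7921)(89v^2 - 849v + 1890) + (-(200200/7921)v + 1201200/7921)
  89v^2 - 849v + 1890 = (-(704969/200200)v + 71289/5720)(-(200200/7921)v + 1201200/7921) + (0)
Last nonzero remainder: -(200200/7921)v + 1201200/7921. Dividing through by -200200/7921 gives the monic gcd v - 6.

-6 + v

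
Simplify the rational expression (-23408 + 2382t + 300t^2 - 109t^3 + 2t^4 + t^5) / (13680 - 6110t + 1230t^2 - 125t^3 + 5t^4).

Euclidean algorithm in ℚ[t]:
  t^5 + 2t^4 - 109t^3 + 300t^2 + 2382t - 23408 = ((1/5)t + 27/5)(5t^4 - 125t^3 + 1230t^2 - 6110t + 13680) + (320t^3 - 5120t^2 + 32640t - 97280)
  5t^4 - 125t^3 + 1230t^2 - 6110t + 13680 = ((1/64)t - 9/64)(320t^3 - 5120t^2 + 32640t - 97280) + (0)
Last nonzero remainder: 320t^3 - 5120t^2 + 32640t - 97280. Dividing through by 320 gives the monic gcd t^3 - 16t^2 + 102t - 304.
Cancel t^3 - 16t^2 + 102t - 304 from numerator and denominator to get the reduced form.

(77 + 18t + t^2)/(-45 + 5t)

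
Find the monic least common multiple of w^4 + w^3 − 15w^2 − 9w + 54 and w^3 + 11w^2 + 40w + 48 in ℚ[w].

w^6 + 9w^5 + 9w^4 − 113w^3 − 258w^2 + 288w + 864

Repeated division with remainder:
  w^4 + w^3 − 15w^2 − 9w + 54 = (w − 10)(w^3 + 11w^2 + 40w + 48) + (55w^2 + 343w + 534)
  w^3 + 11w^2 + 40w + 48 = ((1/55)w + 262/3025)(55w^2 + 343w + 534) + ((1764/3025)w + 5292/3025)
  55w^2 + 343w + 534 = ((166375/1764)w + 269225/882)((1764/3025)w + 5292/3025) + (0)
Last nonzero remainder: (1764/3025)w + 5292/3025. Dividing through by 1764/3025 gives the monic gcd w + 3.
Then lcm(f, g) = f·g / gcd(f, g); expanding and making the result monic gives the answer.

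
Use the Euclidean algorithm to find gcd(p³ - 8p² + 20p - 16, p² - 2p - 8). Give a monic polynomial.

p - 4

Repeated division with remainder:
  p³ - 8p² + 20p - 16 = (p - 6)(p² - 2p - 8) + (16p - 64)
  p² - 2p - 8 = ((1/16)p + 1/8)(16p - 64) + (0)
Last nonzero remainder: 16p - 64. Dividing through by 16 gives the monic gcd p - 4.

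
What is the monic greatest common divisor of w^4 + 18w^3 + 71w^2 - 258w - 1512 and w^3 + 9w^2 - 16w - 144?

Euclidean algorithm in ℚ[w]:
  w^4 + 18w^3 + 71w^2 - 258w - 1512 = (w + 9)(w^3 + 9w^2 - 16w - 144) + (6w^2 + 30w - 216)
  w^3 + 9w^2 - 16w - 144 = ((1/6)w + 2/3)(6w^2 + 30w - 216) + (0)
Last nonzero remainder: 6w^2 + 30w - 216. Dividing through by 6 gives the monic gcd w^2 + 5w - 36.

w^2 + 5w - 36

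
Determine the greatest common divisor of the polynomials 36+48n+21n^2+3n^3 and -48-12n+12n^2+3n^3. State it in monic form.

Apply the Euclidean algorithm:
  3n^3+21n^2+48n+36 = (3n^3+12n^2-12n-48) + (9n^2+60n+84)
  3n^3+12n^2-12n-48 = ((1/3)n-8/9)(9n^2+60n+84) + ((40/3)n+80/3)
  9n^2+60n+84 = ((27/40)n+63/20)((40/3)n+80/3) + (0)
Last nonzero remainder: (40/3)n+80/3. Dividing through by 40/3 gives the monic gcd n+2.

2+n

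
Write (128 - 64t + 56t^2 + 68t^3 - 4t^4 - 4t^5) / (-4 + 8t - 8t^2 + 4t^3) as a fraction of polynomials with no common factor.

(32 + 16t - 2t^2 - t^3)/(-1 + t)

Euclidean algorithm in ℚ[t]:
  -4t^5 - 4t^4 + 68t^3 + 56t^2 - 64t + 128 = (-t^2 - 3t + 13)(4t^3 - 8t^2 + 8t - 4) + (180t^2 - 180t + 180)
  4t^3 - 8t^2 + 8t - 4 = ((1/45)t - 1/45)(180t^2 - 180t + 180) + (0)
Last nonzero remainder: 180t^2 - 180t + 180. Dividing through by 180 gives the monic gcd t^2 - t + 1.
Cancel t^2 - t + 1 from numerator and denominator to get the reduced form.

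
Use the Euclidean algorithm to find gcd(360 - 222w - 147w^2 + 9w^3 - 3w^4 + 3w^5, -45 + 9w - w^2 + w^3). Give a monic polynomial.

15 + 2w + w^2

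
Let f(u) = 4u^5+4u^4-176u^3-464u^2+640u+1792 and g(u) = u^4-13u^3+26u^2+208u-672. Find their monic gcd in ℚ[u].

u^2-3u-28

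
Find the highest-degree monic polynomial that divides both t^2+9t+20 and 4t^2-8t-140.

By polynomial division,
  t^2+9t+20 = (1/4)(4t^2-8t-140) + (11t+55)
  4t^2-8t-140 = ((4/11)t-28/11)(11t+55) + (0)
Last nonzero remainder: 11t+55. Dividing through by 11 gives the monic gcd t+5.

t+5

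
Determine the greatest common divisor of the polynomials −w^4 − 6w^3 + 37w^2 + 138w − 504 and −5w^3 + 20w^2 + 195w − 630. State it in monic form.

Apply the Euclidean algorithm:
  −w^4 − 6w^3 + 37w^2 + 138w − 504 = ((1/5)w + 2)(−5w^3 + 20w^2 + 195w − 630) + (−42w^2 − 126w + 756)
  −5w^3 + 20w^2 + 195w − 630 = ((5/42)w − 5/6)(−42w^2 − 126w + 756) + (0)
Last nonzero remainder: −42w^2 − 126w + 756. Dividing through by −42 gives the monic gcd w^2 + 3w − 18.

w^2 + 3w − 18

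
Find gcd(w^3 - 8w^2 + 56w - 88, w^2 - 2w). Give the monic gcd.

Apply the Euclidean algorithm:
  w^3 - 8w^2 + 56w - 88 = (w - 6)(w^2 - 2w) + (44w - 88)
  w^2 - 2w = ((1/44)w)(44w - 88) + (0)
Last nonzero remainder: 44w - 88. Dividing through by 44 gives the monic gcd w - 2.

w - 2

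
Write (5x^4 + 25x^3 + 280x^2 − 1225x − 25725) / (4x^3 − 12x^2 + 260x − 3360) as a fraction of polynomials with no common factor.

(5x^2 − 245)/(4x − 32)

Apply the Euclidean algorithm:
  5x^4 + 25x^3 + 280x^2 − 1225x − 25725 = ((5/4)x + 10)(4x^3 − 12x^2 + 260x − 3360) + (75x^2 + 375x + 7875)
  4x^3 − 12x^2 + 260x − 3360 = ((4/75)x − 32/75)(75x^2 + 375x + 7875) + (0)
Last nonzero remainder: 75x^2 + 375x + 7875. Dividing through by 75 gives the monic gcd x^2 + 5x + 105.
Cancel x^2 + 5x + 105 from numerator and denominator to get the reduced form.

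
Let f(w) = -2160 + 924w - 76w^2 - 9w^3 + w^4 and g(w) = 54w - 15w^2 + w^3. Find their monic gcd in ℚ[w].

54 - 15w + w^2

Repeated division with remainder:
  w^4 - 9w^3 - 76w^2 + 924w - 2160 = (w + 6)(w^3 - 15w^2 + 54w) + (-40w^2 + 600w - 2160)
  w^3 - 15w^2 + 54w = (-(1/40)w)(-40w^2 + 600w - 2160) + (0)
Last nonzero remainder: -40w^2 + 600w - 2160. Dividing through by -40 gives the monic gcd w^2 - 15w + 54.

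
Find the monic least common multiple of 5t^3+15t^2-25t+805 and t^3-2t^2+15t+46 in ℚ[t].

Repeated division with remainder:
  5t^3+15t^2-25t+805 = (5)(t^3-2t^2+15t+46) + (25t^2-100t+575)
  t^3-2t^2+15t+46 = ((1/25)t+2/25)(25t^2-100t+575) + (0)
Last nonzero remainder: 25t^2-100t+575. Dividing through by 25 gives the monic gcd t^2-4t+23.
Then lcm(f, g) = f·g / gcd(f, g); expanding and making the result monic gives the answer.

t^4+5t^3+t^2+151t+322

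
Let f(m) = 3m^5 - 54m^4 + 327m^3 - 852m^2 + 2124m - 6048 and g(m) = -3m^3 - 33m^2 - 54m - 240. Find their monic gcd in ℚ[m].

m^2 + m + 8

Euclidean algorithm in ℚ[m]:
  3m^5 - 54m^4 + 327m^3 - 852m^2 + 2124m - 6048 = (-m^2 + 29m - 410)(-3m^3 - 33m^2 - 54m - 240) + (-13056m^2 - 13056m - 104448)
  -3m^3 - 33m^2 - 54m - 240 = ((1/4352)m + 5/2176)(-13056m^2 - 13056m - 104448) + (0)
Last nonzero remainder: -13056m^2 - 13056m - 104448. Dividing through by -13056 gives the monic gcd m^2 + m + 8.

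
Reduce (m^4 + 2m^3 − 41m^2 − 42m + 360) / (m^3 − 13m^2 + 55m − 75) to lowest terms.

(m^2 + 10m + 24)/(m − 5)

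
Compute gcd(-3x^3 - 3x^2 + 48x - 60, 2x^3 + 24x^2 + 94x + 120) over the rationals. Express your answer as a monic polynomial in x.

x + 5

By polynomial division,
  -3x^3 - 3x^2 + 48x - 60 = (-3/2)(2x^3 + 24x^2 + 94x + 120) + (33x^2 + 189x + 120)
  2x^3 + 24x^2 + 94x + 120 = ((2/33)x + 46/121)(33x^2 + 189x + 120) + ((1800/121)x + 9000/121)
  33x^2 + 189x + 120 = ((1331/600)x + 121/75)((1800/121)x + 9000/121) + (0)
Last nonzero remainder: (1800/121)x + 9000/121. Dividing through by 1800/121 gives the monic gcd x + 5.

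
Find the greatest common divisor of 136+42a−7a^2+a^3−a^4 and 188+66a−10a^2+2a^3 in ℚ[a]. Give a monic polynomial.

Euclidean algorithm in ℚ[a]:
  −a^4+a^3−7a^2+42a+136 = (−(1/2)a−2)(2a^3−10a^2+66a+188) + (6a^2+268a+512)
  2a^3−10a^2+66a+188 = ((1/3)a−149/9)(6a^2+268a+512) + ((38990/9)a+77980/9)
  6a^2+268a+512 = ((27/19495)a+1152/19495)((38990/9)a+77980/9) + (0)
Last nonzero remainder: (38990/9)a+77980/9. Dividing through by 38990/9 gives the monic gcd a+2.

2+a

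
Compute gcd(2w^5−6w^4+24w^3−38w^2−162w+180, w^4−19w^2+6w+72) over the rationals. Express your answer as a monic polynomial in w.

Repeated division with remainder:
  2w^5−6w^4+24w^3−38w^2−162w+180 = (2w−6)(w^4−19w^2+6w+72) + (62w^3−164w^2−270w+612)
  w^4−19w^2+6w+72 = ((1/62)w+41/961)(62w^3−164w^2−270w+612) + (−(7350/961)w^2+(7350/961)w+44100/961)
  62w^3−164w^2−270w+612 = (−(29791/3675)w+16337/1225)(−(7350/961)w^2+(7350/961)w+44100/961) + (0)
Last nonzero remainder: −(7350/961)w^2+(7350/961)w+44100/961. Dividing through by −7350/961 gives the monic gcd w^2−w−6.

w^2−w−6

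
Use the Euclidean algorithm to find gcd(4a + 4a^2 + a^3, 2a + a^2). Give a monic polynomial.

2a + a^2

Euclidean algorithm in ℚ[a]:
  a^3 + 4a^2 + 4a = (a + 2)(a^2 + 2a) + (0)
The last nonzero remainder a^2 + 2a is already monic.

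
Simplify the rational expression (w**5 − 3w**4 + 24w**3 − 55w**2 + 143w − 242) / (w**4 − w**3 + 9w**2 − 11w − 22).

(w**2 − w + 11)/(w + 1)

Euclidean algorithm in ℚ[w]:
  w**5 − 3w**4 + 24w**3 − 55w**2 + 143w − 242 = (w − 2)(w**4 − w**3 + 9w**2 − 11w − 22) + (13w**3 − 26w**2 + 143w − 286)
  w**4 − w**3 + 9w**2 − 11w − 22 = ((1/13)w + 1/13)(13w**3 − 26w**2 + 143w − 286) + (0)
Last nonzero remainder: 13w**3 − 26w**2 + 143w − 286. Dividing through by 13 gives the monic gcd w**3 − 2w**2 + 11w − 22.
Cancel w**3 − 2w**2 + 11w − 22 from numerator and denominator to get the reduced form.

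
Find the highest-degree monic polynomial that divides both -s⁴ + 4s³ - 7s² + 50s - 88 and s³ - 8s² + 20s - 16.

s² - 6s + 8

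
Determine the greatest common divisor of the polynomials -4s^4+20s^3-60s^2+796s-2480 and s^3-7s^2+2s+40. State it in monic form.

s^2-9s+20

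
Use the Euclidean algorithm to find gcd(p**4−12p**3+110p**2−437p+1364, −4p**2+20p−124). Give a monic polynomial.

p**2−5p+31

Apply the Euclidean algorithm:
  p**4−12p**3+110p**2−437p+1364 = (−(1/4)p**2+(7/4)p−11)(−4p**2+20p−124) + (0)
Last nonzero remainder: −4p**2+20p−124. Dividing through by −4 gives the monic gcd p**2−5p+31.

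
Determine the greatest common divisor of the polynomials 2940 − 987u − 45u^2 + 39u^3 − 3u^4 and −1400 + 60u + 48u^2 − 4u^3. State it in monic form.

Apply the Euclidean algorithm:
  −3u^4 + 39u^3 − 45u^2 − 987u + 2940 = ((3/4)u − 3/4)(−4u^3 + 48u^2 + 60u − 1400) + (−54u^2 + 108u + 1890)
  −4u^3 + 48u^2 + 60u − 1400 = ((2/27)u − 20/27)(−54u^2 + 108u + 1890) + (0)
Last nonzero remainder: −54u^2 + 108u + 1890. Dividing through by −54 gives the monic gcd u^2 − 2u − 35.

−35 − 2u + u^2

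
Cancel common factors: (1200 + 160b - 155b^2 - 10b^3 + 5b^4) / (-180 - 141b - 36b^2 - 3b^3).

Euclidean algorithm in ℚ[b]:
  5b^4 - 10b^3 - 155b^2 + 160b + 1200 = (-(5/3)b + 70/3)(-3b^3 - 36b^2 - 141b - 180) + (450b^2 + 3150b + 5400)
  -3b^3 - 36b^2 - 141b - 180 = (-(1/150)b - 1/30)(450b^2 + 3150b + 5400) + (0)
Last nonzero remainder: 450b^2 + 3150b + 5400. Dividing through by 450 gives the monic gcd b^2 + 7b + 12.
Cancel b^2 + 7b + 12 from numerator and denominator to get the reduced form.

(-100 + 45b - 5b^2)/(15 + 3b)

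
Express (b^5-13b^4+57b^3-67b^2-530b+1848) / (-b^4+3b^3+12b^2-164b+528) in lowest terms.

Apply the Euclidean algorithm:
  b^5-13b^4+57b^3-67b^2-530b+1848 = (-b+10)(-b^4+3b^3+12b^2-164b+528) + (39b^3-351b^2+1638b-3432)
  -b^4+3b^3+12b^2-164b+528 = (-(1/39)b-2/13)(39b^3-351b^2+1638b-3432) + (0)
Last nonzero remainder: 39b^3-351b^2+1638b-3432. Dividing through by 39 gives the monic gcd b^3-9b^2+42b-88.
Cancel b^3-9b^2+42b-88 from numerator and denominator to get the reduced form.

(-b^2+4b+21)/(b+6)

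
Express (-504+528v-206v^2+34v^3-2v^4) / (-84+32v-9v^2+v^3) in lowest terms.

(84-74v+22v^2-2v^3)/(14-3v+v^2)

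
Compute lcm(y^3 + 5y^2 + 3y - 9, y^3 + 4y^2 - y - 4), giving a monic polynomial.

Euclidean algorithm in ℚ[y]:
  y^3 + 5y^2 + 3y - 9 = (y^3 + 4y^2 - y - 4) + (y^2 + 4y - 5)
  y^3 + 4y^2 - y - 4 = (y)(y^2 + 4y - 5) + (4y - 4)
  y^2 + 4y - 5 = ((1/4)y + 5/4)(4y - 4) + (0)
Last nonzero remainder: 4y - 4. Dividing through by 4 gives the monic gcd y - 1.
Then lcm(f, g) = f·g / gcd(f, g); expanding and making the result monic gives the answer.

y^5 + 10y^4 + 32y^3 + 26y^2 - 33y - 36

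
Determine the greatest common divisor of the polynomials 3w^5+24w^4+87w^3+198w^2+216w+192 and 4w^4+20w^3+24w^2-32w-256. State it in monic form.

w^3+7w^2+20w+32

Euclidean algorithm in ℚ[w]:
  3w^5+24w^4+87w^3+198w^2+216w+192 = ((3/4)w+9/4)(4w^4+20w^3+24w^2-32w-256) + (24w^3+168w^2+480w+768)
  4w^4+20w^3+24w^2-32w-256 = ((1/6)w-1/3)(24w^3+168w^2+480w+768) + (0)
Last nonzero remainder: 24w^3+168w^2+480w+768. Dividing through by 24 gives the monic gcd w^3+7w^2+20w+32.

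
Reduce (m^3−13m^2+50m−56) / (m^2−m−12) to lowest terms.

(m^2−9m+14)/(m+3)

Repeated division with remainder:
  m^3−13m^2+50m−56 = (m−12)(m^2−m−12) + (50m−200)
  m^2−m−12 = ((1/50)m+3/50)(50m−200) + (0)
Last nonzero remainder: 50m−200. Dividing through by 50 gives the monic gcd m−4.
Cancel m−4 from numerator and denominator to get the reduced form.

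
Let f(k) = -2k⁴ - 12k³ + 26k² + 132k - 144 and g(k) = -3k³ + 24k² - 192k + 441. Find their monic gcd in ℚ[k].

k - 3

Apply the Euclidean algorithm:
  -2k⁴ - 12k³ + 26k² + 132k - 144 = ((2/3)k + 28/3)(-3k³ + 24k² - 192k + 441) + (-70k² + 1630k - 4260)
  -3k³ + 24k² - 192k + 441 = ((3/70)k + 321/490)(-70k² + 1630k - 4260) + (-(52785/49)k + 158355/49)
  -70k² + 1630k - 4260 = ((686/10557)k - 13916/10557)(-(52785/49)k + 158355/49) + (0)
Last nonzero remainder: -(52785/49)k + 158355/49. Dividing through by -52785/49 gives the monic gcd k - 3.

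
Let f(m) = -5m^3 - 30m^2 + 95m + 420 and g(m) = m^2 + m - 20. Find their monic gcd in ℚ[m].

m - 4

Euclidean algorithm in ℚ[m]:
  -5m^3 - 30m^2 + 95m + 420 = (-5m - 25)(m^2 + m - 20) + (20m - 80)
  m^2 + m - 20 = ((1/20)m + 1/4)(20m - 80) + (0)
Last nonzero remainder: 20m - 80. Dividing through by 20 gives the monic gcd m - 4.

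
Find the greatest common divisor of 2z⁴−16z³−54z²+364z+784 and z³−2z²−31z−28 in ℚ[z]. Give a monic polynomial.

z²−3z−28

Euclidean algorithm in ℚ[z]:
  2z⁴−16z³−54z²+364z+784 = (2z−12)(z³−2z²−31z−28) + (−16z²+48z+448)
  z³−2z²−31z−28 = (−(1/16)z−1/16)(−16z²+48z+448) + (0)
Last nonzero remainder: −16z²+48z+448. Dividing through by −16 gives the monic gcd z²−3z−28.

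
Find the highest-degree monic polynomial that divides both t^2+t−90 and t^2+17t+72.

Euclidean algorithm in ℚ[t]:
  t^2+t−90 = (t^2+17t+72) + (−16t−162)
  t^2+17t+72 = (−(1/16)t−55/128)(−16t−162) + (153/64)
  −16t−162 = (−(1024/153)t−1152/17)(153/64) + (0)
The last nonzero remainder is the constant 153/64, so the polynomials are coprime and gcd = 1.

1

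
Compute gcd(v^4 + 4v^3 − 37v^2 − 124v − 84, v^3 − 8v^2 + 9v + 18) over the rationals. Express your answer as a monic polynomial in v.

Euclidean algorithm in ℚ[v]:
  v^4 + 4v^3 − 37v^2 − 124v − 84 = (v + 12)(v^3 − 8v^2 + 9v + 18) + (50v^2 − 250v − 300)
  v^3 − 8v^2 + 9v + 18 = ((1/50)v − 3/50)(50v^2 − 250v − 300) + (0)
Last nonzero remainder: 50v^2 − 250v − 300. Dividing through by 50 gives the monic gcd v^2 − 5v − 6.

v^2 − 5v − 6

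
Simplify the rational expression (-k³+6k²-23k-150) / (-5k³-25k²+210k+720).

Euclidean algorithm in ℚ[k]:
  -k³+6k²-23k-150 = (1/5)(-5k³-25k²+210k+720) + (11k²-65k-294)
  -5k³-25k²+210k+720 = (-(5/11)k-600/121)(11k²-65k-294) + (-(29760/121)k-89280/121)
  11k²-65k-294 = (-(1331/29760)k+5929/14880)(-(29760/121)k-89280/121) + (0)
Last nonzero remainder: -(29760/121)k-89280/121. Dividing through by -29760/121 gives the monic gcd k+3.
Cancel k+3 from numerator and denominator to get the reduced form.

(k²-9k+50)/(5k²+10k-240)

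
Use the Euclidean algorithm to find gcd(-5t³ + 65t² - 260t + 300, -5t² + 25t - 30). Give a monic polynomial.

By polynomial division,
  -5t³ + 65t² - 260t + 300 = (t - 8)(-5t² + 25t - 30) + (-30t + 60)
  -5t² + 25t - 30 = ((1/6)t - 1/2)(-30t + 60) + (0)
Last nonzero remainder: -30t + 60. Dividing through by -30 gives the monic gcd t - 2.

t - 2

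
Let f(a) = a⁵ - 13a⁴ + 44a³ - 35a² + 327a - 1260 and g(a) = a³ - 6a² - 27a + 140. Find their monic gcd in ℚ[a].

a² - 11a + 28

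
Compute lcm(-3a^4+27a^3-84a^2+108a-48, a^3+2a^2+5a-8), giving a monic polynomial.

a^6-6a^5+9a^4-24a^3+132a^2-240a+128

Repeated division with remainder:
  -3a^4+27a^3-84a^2+108a-48 = (-3a+33)(a^3+2a^2+5a-8) + (-135a^2-81a+216)
  a^3+2a^2+5a-8 = (-(1/135)a-7/675)(-135a^2-81a+216) + ((144/25)a-144/25)
  -135a^2-81a+216 = (-(375/16)a-75/2)((144/25)a-144/25) + (0)
Last nonzero remainder: (144/25)a-144/25. Dividing through by 144/25 gives the monic gcd a-1.
Then lcm(f, g) = f·g / gcd(f, g); expanding and making the result monic gives the answer.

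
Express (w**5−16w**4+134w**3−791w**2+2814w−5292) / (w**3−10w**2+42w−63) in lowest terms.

(w**3−9w**2+50w−252)/(w−3)

Repeated division with remainder:
  w**5−16w**4+134w**3−791w**2+2814w−5292 = (w**2−6w+32)(w**3−10w**2+42w−63) + (−156w**2+1092w−3276)
  w**3−10w**2+42w−63 = (−(1/156)w+1/52)(−156w**2+1092w−3276) + (0)
Last nonzero remainder: −156w**2+1092w−3276. Dividing through by −156 gives the monic gcd w**2−7w+21.
Cancel w**2−7w+21 from numerator and denominator to get the reduced form.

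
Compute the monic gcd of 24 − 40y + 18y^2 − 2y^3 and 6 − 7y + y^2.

6 − 7y + y^2

By polynomial division,
  −2y^3 + 18y^2 − 40y + 24 = (−2y + 4)(y^2 − 7y + 6) + (0)
The last nonzero remainder y^2 − 7y + 6 is already monic.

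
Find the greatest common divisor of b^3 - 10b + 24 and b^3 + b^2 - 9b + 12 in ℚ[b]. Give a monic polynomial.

By polynomial division,
  b^3 - 10b + 24 = (b^3 + b^2 - 9b + 12) + (-b^2 - b + 12)
  b^3 + b^2 - 9b + 12 = (-b)(-b^2 - b + 12) + (3b + 12)
  -b^2 - b + 12 = (-(1/3)b + 1)(3b + 12) + (0)
Last nonzero remainder: 3b + 12. Dividing through by 3 gives the monic gcd b + 4.

b + 4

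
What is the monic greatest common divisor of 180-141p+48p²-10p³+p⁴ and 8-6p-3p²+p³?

-4+p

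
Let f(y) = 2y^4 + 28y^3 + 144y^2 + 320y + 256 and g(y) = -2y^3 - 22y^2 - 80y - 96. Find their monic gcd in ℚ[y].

y^2 + 8y + 16

Apply the Euclidean algorithm:
  2y^4 + 28y^3 + 144y^2 + 320y + 256 = (-y - 3)(-2y^3 - 22y^2 - 80y - 96) + (-2y^2 - 16y - 32)
  -2y^3 - 22y^2 - 80y - 96 = (y + 3)(-2y^2 - 16y - 32) + (0)
Last nonzero remainder: -2y^2 - 16y - 32. Dividing through by -2 gives the monic gcd y^2 + 8y + 16.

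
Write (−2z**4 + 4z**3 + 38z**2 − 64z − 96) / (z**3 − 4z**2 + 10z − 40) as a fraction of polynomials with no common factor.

(−2z**3 − 4z**2 + 22z + 24)/(z**2 + 10)

Repeated division with remainder:
  −2z**4 + 4z**3 + 38z**2 − 64z − 96 = (−2z − 4)(z**3 − 4z**2 + 10z − 40) + (42z**2 − 104z − 256)
  z**3 − 4z**2 + 10z − 40 = ((1/42)z − 16/441)(42z**2 − 104z − 256) + ((5434/441)z − 21736/441)
  42z**2 − 104z − 256 = ((9261/2717)z + 14112/2717)((5434/441)z − 21736/441) + (0)
Last nonzero remainder: (5434/441)z − 21736/441. Dividing through by 5434/441 gives the monic gcd z − 4.
Cancel z − 4 from numerator and denominator to get the reduced form.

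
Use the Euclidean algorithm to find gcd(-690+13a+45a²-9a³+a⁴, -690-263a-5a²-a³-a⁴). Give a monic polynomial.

Apply the Euclidean algorithm:
  a⁴-9a³+45a²+13a-690 = (-1)(-a⁴-a³-5a²-263a-690) + (-10a³+40a²-250a-1380)
  -a⁴-a³-5a²-263a-690 = ((1/10)a+1/2)(-10a³+40a²-250a-1380) + (0)
Last nonzero remainder: -10a³+40a²-250a-1380. Dividing through by -10 gives the monic gcd a³-4a²+25a+138.

138+25a-4a²+a³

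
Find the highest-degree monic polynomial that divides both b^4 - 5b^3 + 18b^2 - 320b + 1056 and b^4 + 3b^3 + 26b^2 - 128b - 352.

By polynomial division,
  b^4 - 5b^3 + 18b^2 - 320b + 1056 = (b^4 + 3b^3 + 26b^2 - 128b - 352) + (-8b^3 - 8b^2 - 192b + 1408)
  b^4 + 3b^3 + 26b^2 - 128b - 352 = (-(1/8)b - 1/4)(-8b^3 - 8b^2 - 192b + 1408) + (0)
Last nonzero remainder: -8b^3 - 8b^2 - 192b + 1408. Dividing through by -8 gives the monic gcd b^3 + b^2 + 24b - 176.

b^3 + b^2 + 24b - 176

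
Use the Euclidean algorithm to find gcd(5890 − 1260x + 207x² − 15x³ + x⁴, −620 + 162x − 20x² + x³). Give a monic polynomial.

62 − 10x + x²

By polynomial division,
  x⁴ − 15x³ + 207x² − 1260x + 5890 = (x + 5)(x³ − 20x² + 162x − 620) + (145x² − 1450x + 8990)
  x³ − 20x² + 162x − 620 = ((1/145)x − 2/29)(145x² − 1450x + 8990) + (0)
Last nonzero remainder: 145x² − 1450x + 8990. Dividing through by 145 gives the monic gcd x² − 10x + 62.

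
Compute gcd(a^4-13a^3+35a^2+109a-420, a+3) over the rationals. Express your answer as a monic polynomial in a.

By polynomial division,
  a^4-13a^3+35a^2+109a-420 = (a^3-16a^2+83a-140)(a+3) + (0)
The last nonzero remainder a+3 is already monic.

a+3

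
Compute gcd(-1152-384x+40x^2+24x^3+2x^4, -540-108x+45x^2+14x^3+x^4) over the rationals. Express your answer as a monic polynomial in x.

36+12x+x^2

Repeated division with remainder:
  2x^4+24x^3+40x^2-384x-1152 = (2)(x^4+14x^3+45x^2-108x-540) + (-4x^3-50x^2-168x-72)
  x^4+14x^3+45x^2-108x-540 = (-(1/4)x-3/8)(-4x^3-50x^2-168x-72) + (-(63/4)x^2-189x-567)
  -4x^3-50x^2-168x-72 = ((16/63)x+8/63)(-(63/4)x^2-189x-567) + (0)
Last nonzero remainder: -(63/4)x^2-189x-567. Dividing through by -63/4 gives the monic gcd x^2+12x+36.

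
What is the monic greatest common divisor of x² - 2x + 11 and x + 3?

1

Apply the Euclidean algorithm:
  x² - 2x + 11 = (x - 5)(x + 3) + (26)
  x + 3 = ((1/26)x + 3/26)(26) + (0)
The last nonzero remainder is the constant 26, so the polynomials are coprime and gcd = 1.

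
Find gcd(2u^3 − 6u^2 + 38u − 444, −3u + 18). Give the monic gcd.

u − 6

Apply the Euclidean algorithm:
  2u^3 − 6u^2 + 38u − 444 = (−(2/3)u^2 − 2u − 74/3)(−3u + 18) + (0)
Last nonzero remainder: −3u + 18. Dividing through by −3 gives the monic gcd u − 6.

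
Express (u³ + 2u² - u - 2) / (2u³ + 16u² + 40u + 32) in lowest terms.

(u² - 1)/(2u² + 12u + 16)

Repeated division with remainder:
  u³ + 2u² - u - 2 = (1/2)(2u³ + 16u² + 40u + 32) + (-6u² - 21u - 18)
  2u³ + 16u² + 40u + 32 = (-(1/3)u - 3/2)(-6u² - 21u - 18) + ((5/2)u + 5)
  -6u² - 21u - 18 = (-(12/5)u - 18/5)((5/2)u + 5) + (0)
Last nonzero remainder: (5/2)u + 5. Dividing through by 5/2 gives the monic gcd u + 2.
Cancel u + 2 from numerator and denominator to get the reduced form.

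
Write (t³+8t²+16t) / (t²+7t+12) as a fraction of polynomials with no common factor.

(t²+4t)/(t+3)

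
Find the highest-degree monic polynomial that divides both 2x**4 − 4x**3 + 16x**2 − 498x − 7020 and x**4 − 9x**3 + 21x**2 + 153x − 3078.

x**2 − 3x − 54

Apply the Euclidean algorithm:
  2x**4 − 4x**3 + 16x**2 − 498x − 7020 = (2)(x**4 − 9x**3 + 21x**2 + 153x − 3078) + (14x**3 − 26x**2 − 804x − 864)
  x**4 − 9x**3 + 21x**2 + 153x − 3078 = ((1/14)x − 25/49)(14x**3 − 26x**2 − 804x − 864) + ((3193/49)x**2 − (9579/49)x − 172422/49)
  14x**3 − 26x**2 − 804x − 864 = ((686/3193)x + 784/3193)((3193/49)x**2 − (9579/49)x − 172422/49) + (0)
Last nonzero remainder: (3193/49)x**2 − (9579/49)x − 172422/49. Dividing through by 3193/49 gives the monic gcd x**2 − 3x − 54.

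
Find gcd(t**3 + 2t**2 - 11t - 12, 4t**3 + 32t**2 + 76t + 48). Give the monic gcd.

t**2 + 5t + 4

Euclidean algorithm in ℚ[t]:
  t**3 + 2t**2 - 11t - 12 = (1/4)(4t**3 + 32t**2 + 76t + 48) + (-6t**2 - 30t - 24)
  4t**3 + 32t**2 + 76t + 48 = (-(2/3)t - 2)(-6t**2 - 30t - 24) + (0)
Last nonzero remainder: -6t**2 - 30t - 24. Dividing through by -6 gives the monic gcd t**2 + 5t + 4.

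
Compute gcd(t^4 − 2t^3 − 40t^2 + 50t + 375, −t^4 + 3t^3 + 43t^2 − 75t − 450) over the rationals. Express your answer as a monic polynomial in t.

t^3 + 3t^2 − 25t − 75

Repeated division with remainder:
  t^4 − 2t^3 − 40t^2 + 50t + 375 = (−1)(−t^4 + 3t^3 + 43t^2 − 75t − 450) + (t^3 + 3t^2 − 25t − 75)
  −t^4 + 3t^3 + 43t^2 − 75t − 450 = (−t + 6)(t^3 + 3t^2 − 25t − 75) + (0)
The last nonzero remainder t^3 + 3t^2 − 25t − 75 is already monic.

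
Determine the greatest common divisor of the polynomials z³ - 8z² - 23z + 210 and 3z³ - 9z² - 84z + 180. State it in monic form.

Repeated division with remainder:
  z³ - 8z² - 23z + 210 = (1/3)(3z³ - 9z² - 84z + 180) + (-5z² + 5z + 150)
  3z³ - 9z² - 84z + 180 = (-(3/5)z + 6/5)(-5z² + 5z + 150) + (0)
Last nonzero remainder: -5z² + 5z + 150. Dividing through by -5 gives the monic gcd z² - z - 30.

z² - z - 30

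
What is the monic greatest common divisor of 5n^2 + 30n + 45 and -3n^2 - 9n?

n + 3

Apply the Euclidean algorithm:
  5n^2 + 30n + 45 = (-5/3)(-3n^2 - 9n) + (15n + 45)
  -3n^2 - 9n = (-(1/5)n)(15n + 45) + (0)
Last nonzero remainder: 15n + 45. Dividing through by 15 gives the monic gcd n + 3.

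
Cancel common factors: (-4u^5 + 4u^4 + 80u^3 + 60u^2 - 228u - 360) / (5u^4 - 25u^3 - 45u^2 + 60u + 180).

Euclidean algorithm in ℚ[u]:
  -4u^5 + 4u^4 + 80u^3 + 60u^2 - 228u - 360 = (-(4/5)u - 16/5)(5u^4 - 25u^3 - 45u^2 + 60u + 180) + (-36u^3 - 36u^2 + 108u + 216)
  5u^4 - 25u^3 - 45u^2 + 60u + 180 = (-(5/36)u + 5/6)(-36u^3 - 36u^2 + 108u + 216) + (0)
Last nonzero remainder: -36u^3 - 36u^2 + 108u + 216. Dividing through by -36 gives the monic gcd u^3 + u^2 - 3u - 6.
Cancel u^3 + u^2 - 3u - 6 from numerator and denominator to get the reduced form.

(-4u^2 + 8u + 60)/(5u - 30)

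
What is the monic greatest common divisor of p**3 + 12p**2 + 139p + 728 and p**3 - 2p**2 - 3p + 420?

p + 7

Euclidean algorithm in ℚ[p]:
  p**3 + 12p**2 + 139p + 728 = (p**3 - 2p**2 - 3p + 420) + (14p**2 + 142p + 308)
  p**3 - 2p**2 - 3p + 420 = ((1/14)p - 85/98)(14p**2 + 142p + 308) + ((4810/49)p + 4810/7)
  14p**2 + 142p + 308 = ((343/2405)p + 1078/2405)((4810/49)p + 4810/7) + (0)
Last nonzero remainder: (4810/49)p + 4810/7. Dividing through by 4810/49 gives the monic gcd p + 7.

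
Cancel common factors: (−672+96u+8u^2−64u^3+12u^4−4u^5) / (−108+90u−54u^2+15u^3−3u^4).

(112+40u+4u^3)/(18−6u+3u^2)

Repeated division with remainder:
  −4u^5+12u^4−64u^3+8u^2+96u−672 = ((4/3)u+8/3)(−3u^4+15u^3−54u^2+90u−108) + (−32u^3+32u^2−384)
  −3u^4+15u^3−54u^2+90u−108 = ((3/32)u−3/8)(−32u^3+32u^2−384) + (−42u^2+126u−252)
  −32u^3+32u^2−384 = ((16/21)u+32/21)(−42u^2+126u−252) + (0)
Last nonzero remainder: −42u^2+126u−252. Dividing through by −42 gives the monic gcd u^2−3u+6.
Cancel u^2−3u+6 from numerator and denominator to get the reduced form.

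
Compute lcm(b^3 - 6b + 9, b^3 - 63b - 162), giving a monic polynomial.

Apply the Euclidean algorithm:
  b^3 - 6b + 9 = (b^3 - 63b - 162) + (57b + 171)
  b^3 - 63b - 162 = ((1/57)b^2 - (1/19)b - 18/19)(57b + 171) + (0)
Last nonzero remainder: 57b + 171. Dividing through by 57 gives the monic gcd b + 3.
Then lcm(f, g) = f·g / gcd(f, g); expanding and making the result monic gives the answer.

b^5 - 3b^4 - 60b^3 + 27b^2 + 297b - 486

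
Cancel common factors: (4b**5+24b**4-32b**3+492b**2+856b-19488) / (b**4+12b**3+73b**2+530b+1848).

(4b**3-28b**2+164b-464)/(b**2-b+44)

Repeated division with remainder:
  4b**5+24b**4-32b**3+492b**2+856b-19488 = (4b-24)(b**4+12b**3+73b**2+530b+1848) + (-36b**3+124b**2+6184b+24864)
  b**4+12b**3+73b**2+530b+1848 = (-(1/36)b-139/324)(-36b**3+124b**2+6184b+24864) + ((24136/81)b**2+(313768/81)b+337904/27)
  -36b**3+124b**2+6184b+24864 = (-(729/6034)b+5994/3017)((24136/81)b**2+(313768/81)b+337904/27) + (0)
Last nonzero remainder: (24136/81)b**2+(313768/81)b+337904/27. Dividing through by 24136/81 gives the monic gcd b**2+13b+42.
Cancel b**2+13b+42 from numerator and denominator to get the reduced form.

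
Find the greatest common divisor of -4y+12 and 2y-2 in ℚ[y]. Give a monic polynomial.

1

By polynomial division,
  -4y+12 = (-2)(2y-2) + (8)
  2y-2 = ((1/4)y-1/4)(8) + (0)
The last nonzero remainder is the constant 8, so the polynomials are coprime and gcd = 1.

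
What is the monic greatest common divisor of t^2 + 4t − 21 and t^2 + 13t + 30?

1

By polynomial division,
  t^2 + 4t − 21 = (t^2 + 13t + 30) + (−9t − 51)
  t^2 + 13t + 30 = (−(1/9)t − 22/27)(−9t − 51) + (−104/9)
  −9t − 51 = ((81/104)t + 459/104)(−104/9) + (0)
The last nonzero remainder is the constant −104/9, so the polynomials are coprime and gcd = 1.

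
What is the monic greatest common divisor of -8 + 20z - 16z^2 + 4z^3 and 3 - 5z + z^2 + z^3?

1 - 2z + z^2

Euclidean algorithm in ℚ[z]:
  4z^3 - 16z^2 + 20z - 8 = (4)(z^3 + z^2 - 5z + 3) + (-20z^2 + 40z - 20)
  z^3 + z^2 - 5z + 3 = (-(1/20)z - 3/20)(-20z^2 + 40z - 20) + (0)
Last nonzero remainder: -20z^2 + 40z - 20. Dividing through by -20 gives the monic gcd z^2 - 2z + 1.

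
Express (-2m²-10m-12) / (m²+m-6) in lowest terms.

(-2m-4)/(m-2)

Euclidean algorithm in ℚ[m]:
  -2m²-10m-12 = (-2)(m²+m-6) + (-8m-24)
  m²+m-6 = (-(1/8)m+1/4)(-8m-24) + (0)
Last nonzero remainder: -8m-24. Dividing through by -8 gives the monic gcd m+3.
Cancel m+3 from numerator and denominator to get the reduced form.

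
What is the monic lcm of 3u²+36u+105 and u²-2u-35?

u³+5u²-49u-245

By polynomial division,
  3u²+36u+105 = (3)(u²-2u-35) + (42u+210)
  u²-2u-35 = ((1/42)u-1/6)(42u+210) + (0)
Last nonzero remainder: 42u+210. Dividing through by 42 gives the monic gcd u+5.
Then lcm(f, g) = f·g / gcd(f, g); expanding and making the result monic gives the answer.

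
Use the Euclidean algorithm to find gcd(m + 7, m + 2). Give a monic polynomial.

Apply the Euclidean algorithm:
  m + 7 = (m + 2) + (5)
  m + 2 = ((1/5)m + 2/5)(5) + (0)
The last nonzero remainder is the constant 5, so the polynomials are coprime and gcd = 1.

1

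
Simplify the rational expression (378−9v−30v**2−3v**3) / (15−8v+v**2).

By polynomial division,
  −3v**3−30v**2−9v+378 = (−3v−54)(v**2−8v+15) + (−396v+1188)
  v**2−8v+15 = (−(1/396)v+5/396)(−396v+1188) + (0)
Last nonzero remainder: −396v+1188. Dividing through by −396 gives the monic gcd v−3.
Cancel v−3 from numerator and denominator to get the reduced form.

(−126−39v−3v**2)/(−5+v)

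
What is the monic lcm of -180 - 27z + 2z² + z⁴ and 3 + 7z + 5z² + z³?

-180 - 387z - 232z² - 23z³ + 3z⁴ + 2z⁵ + z⁶

By polynomial division,
  z⁴ + 2z² - 27z - 180 = (z - 5)(z³ + 5z² + 7z + 3) + (20z² + 5z - 165)
  z³ + 5z² + 7z + 3 = ((1/20)z + 19/80)(20z² + 5z - 165) + ((225/16)z + 675/16)
  20z² + 5z - 165 = ((64/45)z - 176/45)((225/16)z + 675/16) + (0)
Last nonzero remainder: (225/16)z + 675/16. Dividing through by 225/16 gives the monic gcd z + 3.
Then lcm(f, g) = f·g / gcd(f, g); expanding and making the result monic gives the answer.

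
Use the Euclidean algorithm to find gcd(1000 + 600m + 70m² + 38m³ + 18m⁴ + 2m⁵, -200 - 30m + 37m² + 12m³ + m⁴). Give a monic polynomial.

Euclidean algorithm in ℚ[m]:
  2m⁵ + 18m⁴ + 38m³ + 70m² + 600m + 1000 = (2m - 6)(m⁴ + 12m³ + 37m² - 30m - 200) + (36m³ + 352m² + 820m - 200)
  m⁴ + 12m³ + 37m² - 30m - 200 = ((1/36)m + 5/81)(36m³ + 352m² + 820m - 200) + (-(608/81)m² - (6080/81)m - 15200/81)
  36m³ + 352m² + 820m - 200 = (-(729/152)m + 81/76)(-(608/81)m² - (6080/81)m - 15200/81) + (0)
Last nonzero remainder: -(608/81)m² - (6080/81)m - 15200/81. Dividing through by -608/81 gives the monic gcd m² + 10m + 25.

25 + 10m + m²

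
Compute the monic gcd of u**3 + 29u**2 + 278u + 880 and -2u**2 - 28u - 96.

Repeated division with remainder:
  u**3 + 29u**2 + 278u + 880 = (-(1/2)u - 15/2)(-2u**2 - 28u - 96) + (20u + 160)
  -2u**2 - 28u - 96 = (-(1/10)u - 3/5)(20u + 160) + (0)
Last nonzero remainder: 20u + 160. Dividing through by 20 gives the monic gcd u + 8.

u + 8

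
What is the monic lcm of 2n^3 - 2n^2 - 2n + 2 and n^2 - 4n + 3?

n^4 - 4n^3 + 2n^2 + 4n - 3

Euclidean algorithm in ℚ[n]:
  2n^3 - 2n^2 - 2n + 2 = (2n + 6)(n^2 - 4n + 3) + (16n - 16)
  n^2 - 4n + 3 = ((1/16)n - 3/16)(16n - 16) + (0)
Last nonzero remainder: 16n - 16. Dividing through by 16 gives the monic gcd n - 1.
Then lcm(f, g) = f·g / gcd(f, g); expanding and making the result monic gives the answer.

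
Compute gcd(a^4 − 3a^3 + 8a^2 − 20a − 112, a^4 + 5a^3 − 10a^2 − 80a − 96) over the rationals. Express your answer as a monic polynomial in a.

a^2 − 2a − 8

Euclidean algorithm in ℚ[a]:
  a^4 − 3a^3 + 8a^2 − 20a − 112 = (a^4 + 5a^3 − 10a^2 − 80a − 96) + (−8a^3 + 18a^2 + 60a − 16)
  a^4 + 5a^3 − 10a^2 − 80a − 96 = (−(1/8)a − 29/32)(−8a^3 + 18a^2 + 60a − 16) + ((221/16)a^2 − (221/8)a − 221/2)
  −8a^3 + 18a^2 + 60a − 16 = (−(128/221)a + 32/221)((221/16)a^2 − (221/8)a − 221/2) + (0)
Last nonzero remainder: (221/16)a^2 − (221/8)a − 221/2. Dividing through by 221/16 gives the monic gcd a^2 − 2a − 8.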